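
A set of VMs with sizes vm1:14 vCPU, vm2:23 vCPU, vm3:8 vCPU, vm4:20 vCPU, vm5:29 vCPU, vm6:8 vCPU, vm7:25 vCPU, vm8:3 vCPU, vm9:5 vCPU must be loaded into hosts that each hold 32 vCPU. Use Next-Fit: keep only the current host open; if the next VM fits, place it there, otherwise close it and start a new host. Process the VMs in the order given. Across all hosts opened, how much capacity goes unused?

89

host 1: place vm1 (14 vCPU), 18 vCPU left
host 2: place vm2 (23 vCPU), 9 vCPU left
host 2: place vm3 (8 vCPU), 1 vCPU left
host 3: place vm4 (20 vCPU), 12 vCPU left
host 4: place vm5 (29 vCPU), 3 vCPU left
host 5: place vm6 (8 vCPU), 24 vCPU left
host 6: place vm7 (25 vCPU), 7 vCPU left
host 6: place vm8 (3 vCPU), 4 vCPU left
host 7: place vm9 (5 vCPU), 27 vCPU left
7 hosts × 32 vCPU = 224 vCPU; used 135 vCPU; unused 89 vCPU.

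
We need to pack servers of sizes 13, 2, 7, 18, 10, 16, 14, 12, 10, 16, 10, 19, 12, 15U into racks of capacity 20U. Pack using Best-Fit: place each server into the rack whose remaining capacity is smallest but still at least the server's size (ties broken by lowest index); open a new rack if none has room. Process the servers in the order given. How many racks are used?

11

Put 13U in rack 1; 7U remain.
Put 2U in rack 1; 5U remain.
Put 7U in rack 2; 13U remain.
Put 18U in rack 3; 2U remain.
Put 10U in rack 2; 3U remain.
Put 16U in rack 4; 4U remain.
Put 14U in rack 5; 6U remain.
Put 12U in rack 6; 8U remain.
Put 10U in rack 7; 10U remain.
Put 16U in rack 8; 4U remain.
Put 10U in rack 7; 0U remain.
Put 19U in rack 9; 1U remain.
Put 12U in rack 10; 8U remain.
Put 15U in rack 11; 5U remain.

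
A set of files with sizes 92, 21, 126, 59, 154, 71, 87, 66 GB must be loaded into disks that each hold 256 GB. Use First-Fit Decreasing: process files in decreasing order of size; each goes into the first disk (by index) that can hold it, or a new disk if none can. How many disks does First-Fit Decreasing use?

Sorted descending: 154, 126, 92, 87, 71, 66, 59, 21.
disk 1: place 154 GB, 102 GB left
disk 2: place 126 GB, 130 GB left
disk 1: place 92 GB, 10 GB left
disk 2: place 87 GB, 43 GB left
disk 3: place 71 GB, 185 GB left
disk 3: place 66 GB, 119 GB left
disk 3: place 59 GB, 60 GB left
disk 2: place 21 GB, 22 GB left

3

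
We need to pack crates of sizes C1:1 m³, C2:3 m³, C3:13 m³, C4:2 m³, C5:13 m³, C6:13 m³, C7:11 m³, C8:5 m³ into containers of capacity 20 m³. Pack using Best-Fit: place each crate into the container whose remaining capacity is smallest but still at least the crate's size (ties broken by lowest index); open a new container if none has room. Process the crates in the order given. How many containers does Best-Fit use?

4 containers

C1 (1 m³) → container 1 (remaining 19 m³)
C2 (3 m³) → container 1 (remaining 16 m³)
C3 (13 m³) → container 1 (remaining 3 m³)
C4 (2 m³) → container 1 (remaining 1 m³)
C5 (13 m³) → container 2 (remaining 7 m³)
C6 (13 m³) → container 3 (remaining 7 m³)
C7 (11 m³) → container 4 (remaining 9 m³)
C8 (5 m³) → container 2 (remaining 2 m³)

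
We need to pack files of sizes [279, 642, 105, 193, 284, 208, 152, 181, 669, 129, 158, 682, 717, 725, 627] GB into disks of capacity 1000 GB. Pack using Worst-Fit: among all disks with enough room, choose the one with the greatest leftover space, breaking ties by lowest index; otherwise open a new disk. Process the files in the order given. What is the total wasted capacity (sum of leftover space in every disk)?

Put 279 GB in disk 1; 721 GB remain.
Put 642 GB in disk 1; 79 GB remain.
Put 105 GB in disk 2; 895 GB remain.
Put 193 GB in disk 2; 702 GB remain.
Put 284 GB in disk 2; 418 GB remain.
Put 208 GB in disk 2; 210 GB remain.
Put 152 GB in disk 2; 58 GB remain.
Put 181 GB in disk 3; 819 GB remain.
Put 669 GB in disk 3; 150 GB remain.
Put 129 GB in disk 3; 21 GB remain.
Put 158 GB in disk 4; 842 GB remain.
Put 682 GB in disk 4; 160 GB remain.
Put 717 GB in disk 5; 283 GB remain.
Put 725 GB in disk 6; 275 GB remain.
Put 627 GB in disk 7; 373 GB remain.
7 disks × 1000 GB = 7000 GB; used 5751 GB; unused 1249 GB.

1249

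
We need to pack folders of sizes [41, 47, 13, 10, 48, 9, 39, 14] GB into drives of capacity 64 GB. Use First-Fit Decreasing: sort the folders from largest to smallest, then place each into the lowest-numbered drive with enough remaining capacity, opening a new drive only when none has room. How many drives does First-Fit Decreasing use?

Sorted descending: 48, 47, 41, 39, 14, 13, 10, 9.
Put 48 GB in drive 1; 16 GB remain.
Put 47 GB in drive 2; 17 GB remain.
Put 41 GB in drive 3; 23 GB remain.
Put 39 GB in drive 4; 25 GB remain.
Put 14 GB in drive 1; 2 GB remain.
Put 13 GB in drive 2; 4 GB remain.
Put 10 GB in drive 3; 13 GB remain.
Put 9 GB in drive 3; 4 GB remain.
Final drives: [48,14] [47,13] [41,10,9] [39].

4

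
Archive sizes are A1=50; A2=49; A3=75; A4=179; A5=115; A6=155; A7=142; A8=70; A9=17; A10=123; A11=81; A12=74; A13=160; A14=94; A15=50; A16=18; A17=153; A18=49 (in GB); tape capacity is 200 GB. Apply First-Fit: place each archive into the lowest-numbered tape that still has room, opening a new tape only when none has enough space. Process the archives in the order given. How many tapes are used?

Put A1 (50 GB) in tape 1; 150 GB remain.
Put A2 (49 GB) in tape 1; 101 GB remain.
Put A3 (75 GB) in tape 1; 26 GB remain.
Put A4 (179 GB) in tape 2; 21 GB remain.
Put A5 (115 GB) in tape 3; 85 GB remain.
Put A6 (155 GB) in tape 4; 45 GB remain.
Put A7 (142 GB) in tape 5; 58 GB remain.
Put A8 (70 GB) in tape 3; 15 GB remain.
Put A9 (17 GB) in tape 1; 9 GB remain.
Put A10 (123 GB) in tape 6; 77 GB remain.
Put A11 (81 GB) in tape 7; 119 GB remain.
Put A12 (74 GB) in tape 6; 3 GB remain.
Put A13 (160 GB) in tape 8; 40 GB remain.
Put A14 (94 GB) in tape 7; 25 GB remain.
Put A15 (50 GB) in tape 5; 8 GB remain.
Put A16 (18 GB) in tape 2; 3 GB remain.
Put A17 (153 GB) in tape 9; 47 GB remain.
Put A18 (49 GB) in tape 10; 151 GB remain.
Final tapes: [50,49,75,17] [179,18] [115,70] [155] [142,50] [123,74] [81,94] [160] [153] [49].

10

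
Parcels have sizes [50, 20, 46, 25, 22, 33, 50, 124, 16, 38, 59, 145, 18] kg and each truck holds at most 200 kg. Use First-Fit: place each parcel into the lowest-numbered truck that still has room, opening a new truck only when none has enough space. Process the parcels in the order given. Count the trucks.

4 trucks

Put 50 kg in truck 1; 150 kg remain.
Put 20 kg in truck 1; 130 kg remain.
Put 46 kg in truck 1; 84 kg remain.
Put 25 kg in truck 1; 59 kg remain.
Put 22 kg in truck 1; 37 kg remain.
Put 33 kg in truck 1; 4 kg remain.
Put 50 kg in truck 2; 150 kg remain.
Put 124 kg in truck 2; 26 kg remain.
Put 16 kg in truck 2; 10 kg remain.
Put 38 kg in truck 3; 162 kg remain.
Put 59 kg in truck 3; 103 kg remain.
Put 145 kg in truck 4; 55 kg remain.
Put 18 kg in truck 3; 85 kg remain.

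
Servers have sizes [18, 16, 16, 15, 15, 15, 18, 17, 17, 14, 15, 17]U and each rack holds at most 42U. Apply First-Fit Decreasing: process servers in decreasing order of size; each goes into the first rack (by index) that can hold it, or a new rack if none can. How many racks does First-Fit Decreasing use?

Sorted descending: 18, 18, 17, 17, 17, 16, 16, 15, 15, 15, 15, 14.
rack 1: place 18U, 24U left
rack 1: place 18U, 6U left
rack 2: place 17U, 25U left
rack 2: place 17U, 8U left
rack 3: place 17U, 25U left
rack 3: place 16U, 9U left
rack 4: place 16U, 26U left
rack 4: place 15U, 11U left
rack 5: place 15U, 27U left
rack 5: place 15U, 12U left
rack 6: place 15U, 27U left
rack 6: place 14U, 13U left

6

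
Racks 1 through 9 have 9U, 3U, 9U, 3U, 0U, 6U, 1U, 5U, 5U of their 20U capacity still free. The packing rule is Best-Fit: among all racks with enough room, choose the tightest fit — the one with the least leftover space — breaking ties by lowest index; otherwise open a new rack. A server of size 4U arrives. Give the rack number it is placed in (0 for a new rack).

8

Racks with room: rack 1 (9U), rack 3 (9U), rack 6 (6U), rack 8 (5U), rack 9 (5U).
Tightest fit is rack 8 with 5U free.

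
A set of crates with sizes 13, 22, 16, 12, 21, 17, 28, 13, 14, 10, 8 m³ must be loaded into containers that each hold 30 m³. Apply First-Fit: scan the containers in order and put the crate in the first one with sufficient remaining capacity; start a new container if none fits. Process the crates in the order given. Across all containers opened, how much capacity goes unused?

13 m³ → container 1 (remaining 17 m³)
22 m³ → container 2 (remaining 8 m³)
16 m³ → container 1 (remaining 1 m³)
12 m³ → container 3 (remaining 18 m³)
21 m³ → container 4 (remaining 9 m³)
17 m³ → container 3 (remaining 1 m³)
28 m³ → container 5 (remaining 2 m³)
13 m³ → container 6 (remaining 17 m³)
14 m³ → container 6 (remaining 3 m³)
10 m³ → container 7 (remaining 20 m³)
8 m³ → container 2 (remaining 0 m³)
7 containers × 30 m³ = 210 m³; used 174 m³; unused 36 m³.

36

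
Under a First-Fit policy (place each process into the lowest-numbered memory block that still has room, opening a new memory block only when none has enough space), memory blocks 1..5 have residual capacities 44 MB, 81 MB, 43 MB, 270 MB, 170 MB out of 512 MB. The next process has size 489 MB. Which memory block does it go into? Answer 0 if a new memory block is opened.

No memory block has ≥ 489 MB free, so a new memory block is opened.

0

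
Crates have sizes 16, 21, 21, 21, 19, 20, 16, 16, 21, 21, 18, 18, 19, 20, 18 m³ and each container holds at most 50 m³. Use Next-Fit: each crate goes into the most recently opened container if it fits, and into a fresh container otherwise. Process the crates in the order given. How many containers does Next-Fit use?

8

container 1: place 16 m³, 34 m³ left
container 1: place 21 m³, 13 m³ left
container 2: place 21 m³, 29 m³ left
container 2: place 21 m³, 8 m³ left
container 3: place 19 m³, 31 m³ left
container 3: place 20 m³, 11 m³ left
container 4: place 16 m³, 34 m³ left
container 4: place 16 m³, 18 m³ left
container 5: place 21 m³, 29 m³ left
container 5: place 21 m³, 8 m³ left
container 6: place 18 m³, 32 m³ left
container 6: place 18 m³, 14 m³ left
container 7: place 19 m³, 31 m³ left
container 7: place 20 m³, 11 m³ left
container 8: place 18 m³, 32 m³ left
Final containers: [16,21] [21,21] [19,20] [16,16] [21,21] [18,18] [19,20] [18].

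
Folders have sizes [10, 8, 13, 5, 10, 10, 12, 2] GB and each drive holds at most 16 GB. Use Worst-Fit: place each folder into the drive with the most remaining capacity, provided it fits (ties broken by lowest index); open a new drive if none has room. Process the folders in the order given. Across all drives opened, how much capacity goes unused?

10 GB → drive 1 (remaining 6 GB)
8 GB → drive 2 (remaining 8 GB)
13 GB → drive 3 (remaining 3 GB)
5 GB → drive 2 (remaining 3 GB)
10 GB → drive 4 (remaining 6 GB)
10 GB → drive 5 (remaining 6 GB)
12 GB → drive 6 (remaining 4 GB)
2 GB → drive 1 (remaining 4 GB)
6 drives × 16 GB = 96 GB; used 70 GB; unused 26 GB.

26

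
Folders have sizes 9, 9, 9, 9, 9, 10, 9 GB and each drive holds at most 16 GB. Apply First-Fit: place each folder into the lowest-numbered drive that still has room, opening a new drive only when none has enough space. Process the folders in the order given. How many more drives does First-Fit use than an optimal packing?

0

First-Fit: [9] [9] [9] [9] [9] [10] [9] → 7 drives.
7 folders exceed 8 GB (half the capacity), and no two of those can share a drive, so at least 7 drives are needed.
So 7 is already optimal.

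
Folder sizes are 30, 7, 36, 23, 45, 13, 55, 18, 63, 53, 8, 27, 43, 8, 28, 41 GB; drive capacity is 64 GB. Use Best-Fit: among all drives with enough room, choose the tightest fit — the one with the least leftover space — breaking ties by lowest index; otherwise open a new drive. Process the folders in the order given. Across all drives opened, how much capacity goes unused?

78

30 GB → drive 1 (remaining 34 GB)
7 GB → drive 1 (remaining 27 GB)
36 GB → drive 2 (remaining 28 GB)
23 GB → drive 1 (remaining 4 GB)
45 GB → drive 3 (remaining 19 GB)
13 GB → drive 3 (remaining 6 GB)
55 GB → drive 4 (remaining 9 GB)
18 GB → drive 2 (remaining 10 GB)
63 GB → drive 5 (remaining 1 GB)
53 GB → drive 6 (remaining 11 GB)
8 GB → drive 4 (remaining 1 GB)
27 GB → drive 7 (remaining 37 GB)
43 GB → drive 8 (remaining 21 GB)
8 GB → drive 2 (remaining 2 GB)
28 GB → drive 7 (remaining 9 GB)
41 GB → drive 9 (remaining 23 GB)
9 drives × 64 GB = 576 GB; used 498 GB; unused 78 GB.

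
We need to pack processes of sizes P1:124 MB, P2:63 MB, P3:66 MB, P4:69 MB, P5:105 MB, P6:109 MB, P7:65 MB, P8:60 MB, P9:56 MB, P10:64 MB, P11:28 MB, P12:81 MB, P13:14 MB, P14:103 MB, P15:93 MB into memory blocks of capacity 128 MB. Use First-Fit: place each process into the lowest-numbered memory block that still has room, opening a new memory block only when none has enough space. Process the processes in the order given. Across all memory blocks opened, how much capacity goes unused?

P1 (124 MB) → memory block 1 (remaining 4 MB)
P2 (63 MB) → memory block 2 (remaining 65 MB)
P3 (66 MB) → memory block 3 (remaining 62 MB)
P4 (69 MB) → memory block 4 (remaining 59 MB)
P5 (105 MB) → memory block 5 (remaining 23 MB)
P6 (109 MB) → memory block 6 (remaining 19 MB)
P7 (65 MB) → memory block 2 (remaining 0 MB)
P8 (60 MB) → memory block 3 (remaining 2 MB)
P9 (56 MB) → memory block 4 (remaining 3 MB)
P10 (64 MB) → memory block 7 (remaining 64 MB)
P11 (28 MB) → memory block 7 (remaining 36 MB)
P12 (81 MB) → memory block 8 (remaining 47 MB)
P13 (14 MB) → memory block 5 (remaining 9 MB)
P14 (103 MB) → memory block 9 (remaining 25 MB)
P15 (93 MB) → memory block 10 (remaining 35 MB)
10 memory blocks × 128 MB = 1280 MB; used 1100 MB; unused 180 MB.

180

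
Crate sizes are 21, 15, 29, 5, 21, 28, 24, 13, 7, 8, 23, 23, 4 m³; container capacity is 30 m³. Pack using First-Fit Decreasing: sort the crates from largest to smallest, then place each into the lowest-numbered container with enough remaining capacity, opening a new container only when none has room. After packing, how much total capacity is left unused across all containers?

19

Sorted descending: 29, 28, 24, 23, 23, 21, 21, 15, 13, 8, 7, 5, 4.
container 1: place 29 m³, 1 m³ left
container 2: place 28 m³, 2 m³ left
container 3: place 24 m³, 6 m³ left
container 4: place 23 m³, 7 m³ left
container 5: place 23 m³, 7 m³ left
container 6: place 21 m³, 9 m³ left
container 7: place 21 m³, 9 m³ left
container 8: place 15 m³, 15 m³ left
container 8: place 13 m³, 2 m³ left
container 6: place 8 m³, 1 m³ left
container 4: place 7 m³, 0 m³ left
container 3: place 5 m³, 1 m³ left
container 5: place 4 m³, 3 m³ left
8 containers × 30 m³ = 240 m³; used 221 m³; unused 19 m³.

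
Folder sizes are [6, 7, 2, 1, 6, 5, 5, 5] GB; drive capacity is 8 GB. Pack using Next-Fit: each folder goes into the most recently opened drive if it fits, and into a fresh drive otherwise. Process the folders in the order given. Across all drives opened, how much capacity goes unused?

19

drive 1: place 6 GB, 2 GB left
drive 2: place 7 GB, 1 GB left
drive 3: place 2 GB, 6 GB left
drive 3: place 1 GB, 5 GB left
drive 4: place 6 GB, 2 GB left
drive 5: place 5 GB, 3 GB left
drive 6: place 5 GB, 3 GB left
drive 7: place 5 GB, 3 GB left
7 drives × 8 GB = 56 GB; used 37 GB; unused 19 GB.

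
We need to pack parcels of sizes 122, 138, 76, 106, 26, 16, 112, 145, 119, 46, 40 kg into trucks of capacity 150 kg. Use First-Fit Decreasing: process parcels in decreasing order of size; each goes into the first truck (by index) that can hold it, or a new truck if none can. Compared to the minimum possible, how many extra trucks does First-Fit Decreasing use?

First-Fit Decreasing: [145] [138] [122,26] [119,16] [112] [106,40] [76,46] → 7 trucks.
Total size 946 kg; any packing needs at least ⌈946/150⌉ = 7 trucks.
So 7 is already optimal.

0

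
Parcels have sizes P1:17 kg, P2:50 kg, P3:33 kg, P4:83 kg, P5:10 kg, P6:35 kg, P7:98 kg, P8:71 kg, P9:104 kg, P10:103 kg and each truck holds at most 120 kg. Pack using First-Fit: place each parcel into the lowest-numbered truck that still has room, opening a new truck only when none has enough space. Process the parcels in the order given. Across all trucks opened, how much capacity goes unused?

116

Put P1 (17 kg) in truck 1; 103 kg remain.
Put P2 (50 kg) in truck 1; 53 kg remain.
Put P3 (33 kg) in truck 1; 20 kg remain.
Put P4 (83 kg) in truck 2; 37 kg remain.
Put P5 (10 kg) in truck 1; 10 kg remain.
Put P6 (35 kg) in truck 2; 2 kg remain.
Put P7 (98 kg) in truck 3; 22 kg remain.
Put P8 (71 kg) in truck 4; 49 kg remain.
Put P9 (104 kg) in truck 5; 16 kg remain.
Put P10 (103 kg) in truck 6; 17 kg remain.
6 trucks × 120 kg = 720 kg; used 604 kg; unused 116 kg.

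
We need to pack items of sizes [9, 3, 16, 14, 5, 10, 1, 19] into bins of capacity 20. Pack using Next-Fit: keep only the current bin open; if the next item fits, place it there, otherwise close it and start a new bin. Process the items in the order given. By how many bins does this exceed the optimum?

1

Next-Fit: [9,3] [16] [14,5] [10,1] [19] → 5 bins.
Total size 77; any packing needs at least ⌈77/20⌉ = 4 bins.
An optimal packing achieves that bound: [19,1] [16,3] [14,5] [10,9] → 4 bins.
Excess: 5 − 4 = 1.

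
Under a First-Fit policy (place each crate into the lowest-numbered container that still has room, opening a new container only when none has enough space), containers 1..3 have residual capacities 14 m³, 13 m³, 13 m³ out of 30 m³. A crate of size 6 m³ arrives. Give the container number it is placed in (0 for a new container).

Containers with room: container 1 (14 m³), container 2 (13 m³), container 3 (13 m³).
The first with room is container 1.

1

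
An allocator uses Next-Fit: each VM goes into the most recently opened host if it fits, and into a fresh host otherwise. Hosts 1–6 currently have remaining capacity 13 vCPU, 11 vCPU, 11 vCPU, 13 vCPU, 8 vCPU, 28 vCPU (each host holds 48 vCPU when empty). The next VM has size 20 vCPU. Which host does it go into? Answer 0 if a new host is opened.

6

Next-Fit only looks at host 6, which has 28 vCPU free.
20 vCPU fits there.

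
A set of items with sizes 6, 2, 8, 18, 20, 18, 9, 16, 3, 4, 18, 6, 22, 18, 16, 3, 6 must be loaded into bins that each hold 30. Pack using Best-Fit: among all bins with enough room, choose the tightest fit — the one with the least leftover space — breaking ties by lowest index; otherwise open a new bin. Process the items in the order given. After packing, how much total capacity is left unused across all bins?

bin 1: place 6, 24 left
bin 1: place 2, 22 left
bin 1: place 8, 14 left
bin 2: place 18, 12 left
bin 3: place 20, 10 left
bin 4: place 18, 12 left
bin 3: place 9, 1 left
bin 5: place 16, 14 left
bin 2: place 3, 9 left
bin 2: place 4, 5 left
bin 6: place 18, 12 left
bin 4: place 6, 6 left
bin 7: place 22, 8 left
bin 8: place 18, 12 left
bin 9: place 16, 14 left
bin 2: place 3, 2 left
bin 4: place 6, 0 left
9 bins × 30 = 270; used 193; unused 77.

77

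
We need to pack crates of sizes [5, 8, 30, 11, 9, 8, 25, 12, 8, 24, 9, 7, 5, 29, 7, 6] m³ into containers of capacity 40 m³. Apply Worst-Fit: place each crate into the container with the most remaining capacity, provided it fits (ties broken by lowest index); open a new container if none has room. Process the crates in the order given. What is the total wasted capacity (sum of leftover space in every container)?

Put 5 m³ in container 1; 35 m³ remain.
Put 8 m³ in container 1; 27 m³ remain.
Put 30 m³ in container 2; 10 m³ remain.
Put 11 m³ in container 1; 16 m³ remain.
Put 9 m³ in container 1; 7 m³ remain.
Put 8 m³ in container 2; 2 m³ remain.
Put 25 m³ in container 3; 15 m³ remain.
Put 12 m³ in container 3; 3 m³ remain.
Put 8 m³ in container 4; 32 m³ remain.
Put 24 m³ in container 4; 8 m³ remain.
Put 9 m³ in container 5; 31 m³ remain.
Put 7 m³ in container 5; 24 m³ remain.
Put 5 m³ in container 5; 19 m³ remain.
Put 29 m³ in container 6; 11 m³ remain.
Put 7 m³ in container 5; 12 m³ remain.
Put 6 m³ in container 5; 6 m³ remain.
6 containers × 40 m³ = 240 m³; used 203 m³; unused 37 m³.

37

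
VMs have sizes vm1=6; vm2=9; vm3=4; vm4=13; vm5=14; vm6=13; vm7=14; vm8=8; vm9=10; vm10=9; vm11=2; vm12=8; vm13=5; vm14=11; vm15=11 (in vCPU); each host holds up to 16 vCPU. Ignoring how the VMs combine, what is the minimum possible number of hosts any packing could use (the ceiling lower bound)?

Total size = 6 + 9 + 4 + 13 + 14 + 13 + 14 + 8 + 10 + 9 + 2 + 8 + 5 + 11 + 11 = 137 vCPU.
⌈137 / 16⌉ = 9.

9 hosts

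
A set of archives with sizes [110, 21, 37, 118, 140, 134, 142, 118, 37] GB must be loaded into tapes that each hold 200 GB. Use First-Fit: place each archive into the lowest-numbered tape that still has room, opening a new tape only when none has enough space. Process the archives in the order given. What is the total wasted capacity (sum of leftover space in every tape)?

Put 110 GB in tape 1; 90 GB remain.
Put 21 GB in tape 1; 69 GB remain.
Put 37 GB in tape 1; 32 GB remain.
Put 118 GB in tape 2; 82 GB remain.
Put 140 GB in tape 3; 60 GB remain.
Put 134 GB in tape 4; 66 GB remain.
Put 142 GB in tape 5; 58 GB remain.
Put 118 GB in tape 6; 82 GB remain.
Put 37 GB in tape 2; 45 GB remain.
6 tapes × 200 GB = 1200 GB; used 857 GB; unused 343 GB.

343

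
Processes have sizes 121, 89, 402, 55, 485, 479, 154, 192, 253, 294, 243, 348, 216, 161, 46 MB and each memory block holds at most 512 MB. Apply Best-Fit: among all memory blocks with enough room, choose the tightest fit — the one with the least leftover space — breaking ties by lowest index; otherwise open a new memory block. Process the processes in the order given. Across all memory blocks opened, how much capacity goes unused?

558

Put 121 MB in memory block 1; 391 MB remain.
Put 89 MB in memory block 1; 302 MB remain.
Put 402 MB in memory block 2; 110 MB remain.
Put 55 MB in memory block 2; 55 MB remain.
Put 485 MB in memory block 3; 27 MB remain.
Put 479 MB in memory block 4; 33 MB remain.
Put 154 MB in memory block 1; 148 MB remain.
Put 192 MB in memory block 5; 320 MB remain.
Put 253 MB in memory block 5; 67 MB remain.
Put 294 MB in memory block 6; 218 MB remain.
Put 243 MB in memory block 7; 269 MB remain.
Put 348 MB in memory block 8; 164 MB remain.
Put 216 MB in memory block 6; 2 MB remain.
Put 161 MB in memory block 8; 3 MB remain.
Put 46 MB in memory block 2; 9 MB remain.
8 memory blocks × 512 MB = 4096 MB; used 3538 MB; unused 558 MB.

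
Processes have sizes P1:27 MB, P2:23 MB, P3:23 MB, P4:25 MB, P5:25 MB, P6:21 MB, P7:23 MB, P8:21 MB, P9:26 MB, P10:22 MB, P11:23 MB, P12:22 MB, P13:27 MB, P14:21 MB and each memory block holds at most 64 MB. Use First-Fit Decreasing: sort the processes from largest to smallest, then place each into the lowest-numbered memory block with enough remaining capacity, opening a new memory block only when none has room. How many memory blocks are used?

Sorted descending: 27, 27, 26, 25, 25, 23, 23, 23, 23, 22, 22, 21, 21, 21.
27 MB → memory block 1 (remaining 37 MB)
27 MB → memory block 1 (remaining 10 MB)
26 MB → memory block 2 (remaining 38 MB)
25 MB → memory block 2 (remaining 13 MB)
25 MB → memory block 3 (remaining 39 MB)
23 MB → memory block 3 (remaining 16 MB)
23 MB → memory block 4 (remaining 41 MB)
23 MB → memory block 4 (remaining 18 MB)
23 MB → memory block 5 (remaining 41 MB)
22 MB → memory block 5 (remaining 19 MB)
22 MB → memory block 6 (remaining 42 MB)
21 MB → memory block 6 (remaining 21 MB)
21 MB → memory block 6 (remaining 0 MB)
21 MB → memory block 7 (remaining 43 MB)

7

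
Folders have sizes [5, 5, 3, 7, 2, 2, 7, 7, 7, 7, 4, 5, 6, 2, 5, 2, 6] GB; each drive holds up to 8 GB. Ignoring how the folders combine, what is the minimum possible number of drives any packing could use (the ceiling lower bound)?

Total size = 5 + 5 + 3 + 7 + 2 + 2 + 7 + 7 + 7 + 7 + 4 + 5 + 6 + 2 + 5 + 2 + 6 = 82 GB.
⌈82 / 8⌉ = 11.

11 drives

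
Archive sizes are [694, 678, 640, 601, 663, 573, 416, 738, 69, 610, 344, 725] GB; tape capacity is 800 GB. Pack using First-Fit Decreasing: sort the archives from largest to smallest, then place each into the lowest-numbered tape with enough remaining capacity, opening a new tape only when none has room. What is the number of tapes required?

10

Sorted descending: 738, 725, 694, 678, 663, 640, 610, 601, 573, 416, 344, 69.
tape 1: place 738 GB, 62 GB left
tape 2: place 725 GB, 75 GB left
tape 3: place 694 GB, 106 GB left
tape 4: place 678 GB, 122 GB left
tape 5: place 663 GB, 137 GB left
tape 6: place 640 GB, 160 GB left
tape 7: place 610 GB, 190 GB left
tape 8: place 601 GB, 199 GB left
tape 9: place 573 GB, 227 GB left
tape 10: place 416 GB, 384 GB left
tape 10: place 344 GB, 40 GB left
tape 2: place 69 GB, 6 GB left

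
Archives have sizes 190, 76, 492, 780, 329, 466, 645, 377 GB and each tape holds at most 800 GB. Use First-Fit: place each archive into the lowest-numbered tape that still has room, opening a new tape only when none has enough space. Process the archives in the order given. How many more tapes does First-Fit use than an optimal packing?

0

First-Fit: [190,76,492] [780] [329,466] [645] [377] → 5 tapes.
Total size 3355 GB; any packing needs at least ⌈3355/800⌉ = 5 tapes.
So 5 is already optimal.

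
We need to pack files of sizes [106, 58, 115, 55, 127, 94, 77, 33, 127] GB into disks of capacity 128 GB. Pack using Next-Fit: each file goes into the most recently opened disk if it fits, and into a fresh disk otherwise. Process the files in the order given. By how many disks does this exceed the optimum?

Next-Fit: [106] [58] [115] [55] [127] [94] [77,33] [127] → 8 disks.
Total size 792 GB; any packing needs at least ⌈792/128⌉ = 7 disks.
An optimal packing achieves that bound: [127] [127] [115] [106] [94,33] [77] [58,55] → 7 disks.
Excess: 8 − 7 = 1.

1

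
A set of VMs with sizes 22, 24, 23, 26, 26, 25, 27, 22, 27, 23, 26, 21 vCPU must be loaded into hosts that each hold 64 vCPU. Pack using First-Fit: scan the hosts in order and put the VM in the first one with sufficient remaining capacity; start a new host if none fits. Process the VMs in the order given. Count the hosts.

22 vCPU → host 1 (remaining 42 vCPU)
24 vCPU → host 1 (remaining 18 vCPU)
23 vCPU → host 2 (remaining 41 vCPU)
26 vCPU → host 2 (remaining 15 vCPU)
26 vCPU → host 3 (remaining 38 vCPU)
25 vCPU → host 3 (remaining 13 vCPU)
27 vCPU → host 4 (remaining 37 vCPU)
22 vCPU → host 4 (remaining 15 vCPU)
27 vCPU → host 5 (remaining 37 vCPU)
23 vCPU → host 5 (remaining 14 vCPU)
26 vCPU → host 6 (remaining 38 vCPU)
21 vCPU → host 6 (remaining 17 vCPU)
Final hosts: [22,24] [23,26] [26,25] [27,22] [27,23] [26,21].

6 hosts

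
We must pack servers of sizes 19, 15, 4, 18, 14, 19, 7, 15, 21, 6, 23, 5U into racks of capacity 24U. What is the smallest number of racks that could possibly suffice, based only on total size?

7

Total size = 19 + 15 + 4 + 18 + 14 + 19 + 7 + 15 + 21 + 6 + 23 + 5 = 166U.
⌈166 / 24⌉ = 7.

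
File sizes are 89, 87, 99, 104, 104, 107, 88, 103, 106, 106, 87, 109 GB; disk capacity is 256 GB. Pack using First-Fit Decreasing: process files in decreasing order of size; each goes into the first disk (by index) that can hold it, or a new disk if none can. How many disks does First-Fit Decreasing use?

6 disks

Sorted descending: 109, 107, 106, 106, 104, 104, 103, 99, 89, 88, 87, 87.
109 GB → disk 1 (remaining 147 GB)
107 GB → disk 1 (remaining 40 GB)
106 GB → disk 2 (remaining 150 GB)
106 GB → disk 2 (remaining 44 GB)
104 GB → disk 3 (remaining 152 GB)
104 GB → disk 3 (remaining 48 GB)
103 GB → disk 4 (remaining 153 GB)
99 GB → disk 4 (remaining 54 GB)
89 GB → disk 5 (remaining 167 GB)
88 GB → disk 5 (remaining 79 GB)
87 GB → disk 6 (remaining 169 GB)
87 GB → disk 6 (remaining 82 GB)
Final disks: [109,107] [106,106] [104,104] [103,99] [89,88] [87,87].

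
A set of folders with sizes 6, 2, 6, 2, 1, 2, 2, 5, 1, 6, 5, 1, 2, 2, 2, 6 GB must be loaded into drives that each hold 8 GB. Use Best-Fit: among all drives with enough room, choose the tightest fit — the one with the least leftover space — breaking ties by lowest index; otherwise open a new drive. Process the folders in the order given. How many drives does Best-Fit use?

drive 1: place 6 GB, 2 GB left
drive 1: place 2 GB, 0 GB left
drive 2: place 6 GB, 2 GB left
drive 2: place 2 GB, 0 GB left
drive 3: place 1 GB, 7 GB left
drive 3: place 2 GB, 5 GB left
drive 3: place 2 GB, 3 GB left
drive 4: place 5 GB, 3 GB left
drive 3: place 1 GB, 2 GB left
drive 5: place 6 GB, 2 GB left
drive 6: place 5 GB, 3 GB left
drive 3: place 1 GB, 1 GB left
drive 5: place 2 GB, 0 GB left
drive 4: place 2 GB, 1 GB left
drive 6: place 2 GB, 1 GB left
drive 7: place 6 GB, 2 GB left

7 drives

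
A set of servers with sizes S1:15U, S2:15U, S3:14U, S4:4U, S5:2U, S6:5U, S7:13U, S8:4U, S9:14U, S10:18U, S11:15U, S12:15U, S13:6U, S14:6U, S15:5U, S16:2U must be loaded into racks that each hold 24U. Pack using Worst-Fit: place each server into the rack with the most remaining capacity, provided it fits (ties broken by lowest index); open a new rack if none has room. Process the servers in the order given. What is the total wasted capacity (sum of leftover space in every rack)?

S1 (15U) → rack 1 (remaining 9U)
S2 (15U) → rack 2 (remaining 9U)
S3 (14U) → rack 3 (remaining 10U)
S4 (4U) → rack 3 (remaining 6U)
S5 (2U) → rack 1 (remaining 7U)
S6 (5U) → rack 2 (remaining 4U)
S7 (13U) → rack 4 (remaining 11U)
S8 (4U) → rack 4 (remaining 7U)
S9 (14U) → rack 5 (remaining 10U)
S10 (18U) → rack 6 (remaining 6U)
S11 (15U) → rack 7 (remaining 9U)
S12 (15U) → rack 8 (remaining 9U)
S13 (6U) → rack 5 (remaining 4U)
S14 (6U) → rack 7 (remaining 3U)
S15 (5U) → rack 8 (remaining 4U)
S16 (2U) → rack 1 (remaining 5U)
8 racks × 24U = 192U; used 153U; unused 39U.

39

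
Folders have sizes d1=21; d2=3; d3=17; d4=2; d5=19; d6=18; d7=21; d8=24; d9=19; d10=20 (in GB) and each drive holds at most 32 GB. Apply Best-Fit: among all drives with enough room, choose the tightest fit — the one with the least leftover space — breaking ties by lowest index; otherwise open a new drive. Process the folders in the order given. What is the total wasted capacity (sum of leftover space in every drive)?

Put d1 (21 GB) in drive 1; 11 GB remain.
Put d2 (3 GB) in drive 1; 8 GB remain.
Put d3 (17 GB) in drive 2; 15 GB remain.
Put d4 (2 GB) in drive 1; 6 GB remain.
Put d5 (19 GB) in drive 3; 13 GB remain.
Put d6 (18 GB) in drive 4; 14 GB remain.
Put d7 (21 GB) in drive 5; 11 GB remain.
Put d8 (24 GB) in drive 6; 8 GB remain.
Put d9 (19 GB) in drive 7; 13 GB remain.
Put d10 (20 GB) in drive 8; 12 GB remain.
8 drives × 32 GB = 256 GB; used 164 GB; unused 92 GB.

92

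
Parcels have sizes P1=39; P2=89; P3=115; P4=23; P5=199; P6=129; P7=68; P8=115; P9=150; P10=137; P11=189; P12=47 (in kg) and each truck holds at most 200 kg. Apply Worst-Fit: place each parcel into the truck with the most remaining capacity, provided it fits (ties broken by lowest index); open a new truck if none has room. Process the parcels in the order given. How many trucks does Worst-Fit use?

8

truck 1: place P1 (39 kg), 161 kg left
truck 1: place P2 (89 kg), 72 kg left
truck 2: place P3 (115 kg), 85 kg left
truck 2: place P4 (23 kg), 62 kg left
truck 3: place P5 (199 kg), 1 kg left
truck 4: place P6 (129 kg), 71 kg left
truck 1: place P7 (68 kg), 4 kg left
truck 5: place P8 (115 kg), 85 kg left
truck 6: place P9 (150 kg), 50 kg left
truck 7: place P10 (137 kg), 63 kg left
truck 8: place P11 (189 kg), 11 kg left
truck 5: place P12 (47 kg), 38 kg left
Final trucks: [39,89,68] [115,23] [199] [129] [115,47] [150] [137] [189].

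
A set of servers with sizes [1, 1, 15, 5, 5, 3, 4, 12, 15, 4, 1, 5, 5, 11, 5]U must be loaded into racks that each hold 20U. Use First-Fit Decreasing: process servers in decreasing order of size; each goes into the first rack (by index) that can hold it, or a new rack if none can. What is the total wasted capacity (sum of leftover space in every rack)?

8

Sorted descending: 15, 15, 12, 11, 5, 5, 5, 5, 5, 4, 4, 3, 1, 1, 1.
Put 15U in rack 1; 5U remain.
Put 15U in rack 2; 5U remain.
Put 12U in rack 3; 8U remain.
Put 11U in rack 4; 9U remain.
Put 5U in rack 1; 0U remain.
Put 5U in rack 2; 0U remain.
Put 5U in rack 3; 3U remain.
Put 5U in rack 4; 4U remain.
Put 5U in rack 5; 15U remain.
Put 4U in rack 4; 0U remain.
Put 4U in rack 5; 11U remain.
Put 3U in rack 3; 0U remain.
Put 1U in rack 5; 10U remain.
Put 1U in rack 5; 9U remain.
Put 1U in rack 5; 8U remain.
5 racks × 20U = 100U; used 92U; unused 8U.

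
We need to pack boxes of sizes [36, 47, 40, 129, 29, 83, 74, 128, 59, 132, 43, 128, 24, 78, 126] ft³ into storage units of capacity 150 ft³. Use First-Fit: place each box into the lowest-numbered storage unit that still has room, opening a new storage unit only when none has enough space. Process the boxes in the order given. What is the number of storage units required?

9 storage units

Put 36 ft³ in storage unit 1; 114 ft³ remain.
Put 47 ft³ in storage unit 1; 67 ft³ remain.
Put 40 ft³ in storage unit 1; 27 ft³ remain.
Put 129 ft³ in storage unit 2; 21 ft³ remain.
Put 29 ft³ in storage unit 3; 121 ft³ remain.
Put 83 ft³ in storage unit 3; 38 ft³ remain.
Put 74 ft³ in storage unit 4; 76 ft³ remain.
Put 128 ft³ in storage unit 5; 22 ft³ remain.
Put 59 ft³ in storage unit 4; 17 ft³ remain.
Put 132 ft³ in storage unit 6; 18 ft³ remain.
Put 43 ft³ in storage unit 7; 107 ft³ remain.
Put 128 ft³ in storage unit 8; 22 ft³ remain.
Put 24 ft³ in storage unit 1; 3 ft³ remain.
Put 78 ft³ in storage unit 7; 29 ft³ remain.
Put 126 ft³ in storage unit 9; 24 ft³ remain.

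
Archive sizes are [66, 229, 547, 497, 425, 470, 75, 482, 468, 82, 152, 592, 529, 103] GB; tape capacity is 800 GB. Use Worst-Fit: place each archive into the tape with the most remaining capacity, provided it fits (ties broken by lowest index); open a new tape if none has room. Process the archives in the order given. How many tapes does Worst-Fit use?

66 GB → tape 1 (remaining 734 GB)
229 GB → tape 1 (remaining 505 GB)
547 GB → tape 2 (remaining 253 GB)
497 GB → tape 1 (remaining 8 GB)
425 GB → tape 3 (remaining 375 GB)
470 GB → tape 4 (remaining 330 GB)
75 GB → tape 3 (remaining 300 GB)
482 GB → tape 5 (remaining 318 GB)
468 GB → tape 6 (remaining 332 GB)
82 GB → tape 6 (remaining 250 GB)
152 GB → tape 4 (remaining 178 GB)
592 GB → tape 7 (remaining 208 GB)
529 GB → tape 8 (remaining 271 GB)
103 GB → tape 5 (remaining 215 GB)
Final tapes: [66,229,497] [547] [425,75] [470,152] [482,103] [468,82] [592] [529].

8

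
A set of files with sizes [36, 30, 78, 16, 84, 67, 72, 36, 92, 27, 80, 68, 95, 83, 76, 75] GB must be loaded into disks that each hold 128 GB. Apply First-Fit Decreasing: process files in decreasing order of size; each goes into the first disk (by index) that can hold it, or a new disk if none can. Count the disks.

Sorted descending: 95, 92, 84, 83, 80, 78, 76, 75, 72, 68, 67, 36, 36, 30, 27, 16.
95 GB → disk 1 (remaining 33 GB)
92 GB → disk 2 (remaining 36 GB)
84 GB → disk 3 (remaining 44 GB)
83 GB → disk 4 (remaining 45 GB)
80 GB → disk 5 (remaining 48 GB)
78 GB → disk 6 (remaining 50 GB)
76 GB → disk 7 (remaining 52 GB)
75 GB → disk 8 (remaining 53 GB)
72 GB → disk 9 (remaining 56 GB)
68 GB → disk 10 (remaining 60 GB)
67 GB → disk 11 (remaining 61 GB)
36 GB → disk 2 (remaining 0 GB)
36 GB → disk 3 (remaining 8 GB)
30 GB → disk 1 (remaining 3 GB)
27 GB → disk 4 (remaining 18 GB)
16 GB → disk 4 (remaining 2 GB)

11 disks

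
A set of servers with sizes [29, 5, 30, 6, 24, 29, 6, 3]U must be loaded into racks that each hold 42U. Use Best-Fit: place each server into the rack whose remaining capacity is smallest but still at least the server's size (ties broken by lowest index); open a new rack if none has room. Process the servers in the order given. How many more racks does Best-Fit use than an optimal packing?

Best-Fit: [29,5,6] [30,6,3] [24] [29] → 4 racks.
Total size 132U; any packing needs at least ⌈132/42⌉ = 4 racks.
So 4 is already optimal.

0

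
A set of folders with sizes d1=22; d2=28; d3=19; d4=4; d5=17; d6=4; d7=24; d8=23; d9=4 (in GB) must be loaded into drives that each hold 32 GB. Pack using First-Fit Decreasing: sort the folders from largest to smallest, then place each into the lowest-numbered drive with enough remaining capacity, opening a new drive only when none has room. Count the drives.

6

Sorted descending: 28, 24, 23, 22, 19, 17, 4, 4, 4.
28 GB → drive 1 (remaining 4 GB)
24 GB → drive 2 (remaining 8 GB)
23 GB → drive 3 (remaining 9 GB)
22 GB → drive 4 (remaining 10 GB)
19 GB → drive 5 (remaining 13 GB)
17 GB → drive 6 (remaining 15 GB)
4 GB → drive 1 (remaining 0 GB)
4 GB → drive 2 (remaining 4 GB)
4 GB → drive 2 (remaining 0 GB)
Final drives: [28,4] [24,4,4] [23] [22] [19] [17].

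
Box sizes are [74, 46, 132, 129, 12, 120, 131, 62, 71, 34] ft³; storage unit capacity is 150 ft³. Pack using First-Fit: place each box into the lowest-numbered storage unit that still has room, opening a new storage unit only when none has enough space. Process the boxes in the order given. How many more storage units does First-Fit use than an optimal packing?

1

First-Fit: [74,46,12] [132] [129] [120] [131] [62,71] [34] → 7 storage units.
Total size 811 ft³; any packing needs at least ⌈811/150⌉ = 6 storage units.
An optimal packing achieves that bound: [132,12] [131] [129] [120] [74,71] [62,46,34] → 6 storage units.
Excess: 7 − 6 = 1.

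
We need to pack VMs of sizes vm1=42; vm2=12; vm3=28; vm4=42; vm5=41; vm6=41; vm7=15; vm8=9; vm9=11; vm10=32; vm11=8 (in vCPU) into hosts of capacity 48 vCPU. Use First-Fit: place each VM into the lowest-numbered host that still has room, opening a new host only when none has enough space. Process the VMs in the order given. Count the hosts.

7

host 1: place vm1 (42 vCPU), 6 vCPU left
host 2: place vm2 (12 vCPU), 36 vCPU left
host 2: place vm3 (28 vCPU), 8 vCPU left
host 3: place vm4 (42 vCPU), 6 vCPU left
host 4: place vm5 (41 vCPU), 7 vCPU left
host 5: place vm6 (41 vCPU), 7 vCPU left
host 6: place vm7 (15 vCPU), 33 vCPU left
host 6: place vm8 (9 vCPU), 24 vCPU left
host 6: place vm9 (11 vCPU), 13 vCPU left
host 7: place vm10 (32 vCPU), 16 vCPU left
host 2: place vm11 (8 vCPU), 0 vCPU left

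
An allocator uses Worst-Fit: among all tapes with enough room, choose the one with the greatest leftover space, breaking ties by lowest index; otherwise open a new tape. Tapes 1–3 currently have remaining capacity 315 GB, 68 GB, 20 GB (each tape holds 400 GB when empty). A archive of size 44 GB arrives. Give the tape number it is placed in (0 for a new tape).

1

Tapes with room: tape 1 (315 GB), tape 2 (68 GB).
Most room is tape 1 with 315 GB free.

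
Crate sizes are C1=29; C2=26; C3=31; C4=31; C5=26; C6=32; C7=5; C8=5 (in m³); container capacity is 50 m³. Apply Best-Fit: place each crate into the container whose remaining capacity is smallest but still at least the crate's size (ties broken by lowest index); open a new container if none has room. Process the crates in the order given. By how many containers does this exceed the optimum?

Best-Fit: [29] [26] [31] [31] [26] [32,5,5] → 6 containers.
6 crates exceed 25 m³ (half the capacity), and no two of those can share a container, so at least 6 containers are needed.
So 6 is already optimal.

0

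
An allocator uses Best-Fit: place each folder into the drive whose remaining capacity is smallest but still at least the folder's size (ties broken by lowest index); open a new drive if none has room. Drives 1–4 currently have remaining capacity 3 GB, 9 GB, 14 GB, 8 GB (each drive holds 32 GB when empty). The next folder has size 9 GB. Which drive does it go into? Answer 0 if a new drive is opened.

2

Drives with room: drive 2 (9 GB), drive 3 (14 GB).
Tightest fit is drive 2 with 9 GB free.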